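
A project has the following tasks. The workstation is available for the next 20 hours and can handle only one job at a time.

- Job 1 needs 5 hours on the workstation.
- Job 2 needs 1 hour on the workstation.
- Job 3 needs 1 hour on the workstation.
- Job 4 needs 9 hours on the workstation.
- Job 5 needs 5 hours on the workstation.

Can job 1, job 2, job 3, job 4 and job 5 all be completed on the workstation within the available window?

No

Running back to back, the jobs need 5 + 1 + 1 + 9 + 5 = 21 hours on the workstation.
Since 21 > 20, they cannot all fit.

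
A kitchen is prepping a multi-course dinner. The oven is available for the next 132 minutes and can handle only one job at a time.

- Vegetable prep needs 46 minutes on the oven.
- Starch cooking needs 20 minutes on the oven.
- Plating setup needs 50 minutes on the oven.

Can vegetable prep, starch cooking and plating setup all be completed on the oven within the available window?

Running back to back, the jobs need 46 + 20 + 50 = 116 minutes on the oven.
Since 116 ≤ 132, they fit within the window.

Yes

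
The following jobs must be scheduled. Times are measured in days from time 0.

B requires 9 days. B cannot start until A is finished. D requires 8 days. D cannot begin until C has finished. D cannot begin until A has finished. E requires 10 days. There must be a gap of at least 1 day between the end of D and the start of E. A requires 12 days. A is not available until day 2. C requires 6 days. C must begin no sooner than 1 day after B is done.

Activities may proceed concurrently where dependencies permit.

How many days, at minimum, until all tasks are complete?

A cannot begin until its own release at day 2. It runs from day 2 to 2 + 12 = day 14.
After A (finishes day 14), B can start at day 14 and finishes at day 23.
After B (finishes day 23, plus 1-day gap → day 24), C can start at day 24 and finishes at day 30.
For D: C (finishes day 30); A (finishes day 14). Taking the maximum gives a start of day 30, and it finishes at 30 + 8 = day 38.
E waits on D (finishes day 38, plus 1-day gap → day 39), so it starts at day 39 and finishes at 39 + 10 = day 49.
All tasks are finished once the last one completes. Finish times: A at 14, B at 23, C at 30, D at 38, E at 49. The latest is day 49.

49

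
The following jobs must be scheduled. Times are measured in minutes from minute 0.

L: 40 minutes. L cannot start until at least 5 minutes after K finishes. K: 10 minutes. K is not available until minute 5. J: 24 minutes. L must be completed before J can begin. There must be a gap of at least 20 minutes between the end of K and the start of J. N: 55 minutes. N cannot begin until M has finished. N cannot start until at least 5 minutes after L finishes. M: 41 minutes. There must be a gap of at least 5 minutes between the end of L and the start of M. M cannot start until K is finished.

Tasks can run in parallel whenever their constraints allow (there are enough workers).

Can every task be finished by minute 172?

K waits on its own release at minute 5, so it starts at minute 5 and finishes at 5 + 10 = minute 15.
L waits on K (finishes minute 15, plus 5-minute gap → minute 20), so it starts at minute 20 and finishes at 20 + 40 = minute 60.
For M: L (finishes minute 60, plus 5-minute gap → minute 65); K (finishes minute 15). Taking the maximum gives a start of minute 65, and it finishes at 65 + 41 = minute 106.
N needs all of M (finishes minute 106); L (finishes minute 60, plus 5-minute gap → minute 65). That puts its earliest start at minute 106; it finishes at 106 + 55 = minute 161.
For J: L (finishes minute 60); K (finishes minute 15, plus 20-minute gap → minute 35). Taking the maximum gives a start of minute 60, and it finishes at 60 + 24 = minute 84.
Every task is finished by minute 161, which is no later than the deadline of 172, so the schedule is feasible.

Yes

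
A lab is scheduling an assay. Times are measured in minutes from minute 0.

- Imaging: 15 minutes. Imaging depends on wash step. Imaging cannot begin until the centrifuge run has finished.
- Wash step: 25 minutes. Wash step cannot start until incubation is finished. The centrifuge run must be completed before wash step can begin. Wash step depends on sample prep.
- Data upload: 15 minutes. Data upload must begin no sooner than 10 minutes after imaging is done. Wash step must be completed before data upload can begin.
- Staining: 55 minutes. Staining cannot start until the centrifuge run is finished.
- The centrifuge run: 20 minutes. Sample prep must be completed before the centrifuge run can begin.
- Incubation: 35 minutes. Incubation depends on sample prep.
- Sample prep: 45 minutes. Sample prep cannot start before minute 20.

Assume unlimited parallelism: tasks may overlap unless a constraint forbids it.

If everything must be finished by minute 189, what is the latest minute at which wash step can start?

Nothing follows data upload; the deadline of minute 189 is its only limit. It must start by 189 − 15 = minute 174.
Imaging has to be done before data upload (must start by minute 174, minus 10-minute gap → minute 164). That means finishing by minute 164, i.e. starting by 164 − 15 = minute 149.
Wash step feeds imaging (must start by minute 149); data upload (must start by minute 174). Taking the minimum, wash step must finish by minute 149 and start by 149 − 25 = minute 124.

124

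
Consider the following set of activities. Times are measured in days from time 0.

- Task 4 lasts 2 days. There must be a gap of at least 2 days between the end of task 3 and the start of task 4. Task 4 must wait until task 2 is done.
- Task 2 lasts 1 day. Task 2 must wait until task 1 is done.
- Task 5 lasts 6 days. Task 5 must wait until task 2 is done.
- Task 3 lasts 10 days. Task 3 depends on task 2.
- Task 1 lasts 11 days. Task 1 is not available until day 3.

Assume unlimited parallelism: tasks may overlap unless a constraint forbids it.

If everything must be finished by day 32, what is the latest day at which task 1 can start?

Task 4 must finish by day 32; it takes 2 days, so it must start by 32 − 2 = day 30.
Task 3 feeds into task 4 (must start by day 30, minus 2-day gap → day 28); so task 3 must finish by day 28 and therefore start by day 18.
Task 5 must finish by day 32; it takes 6 days, so it must start by 32 − 6 = day 26.
For task 2: task 3 (must start by day 18); task 4 (must start by day 30); task 5 (must start by day 26). The most restrictive is day 18; with a 1-day duration, task 2 must start by day 17.
Task 1 must finish before task 2 (must start by day 17). With an 11-day duration, task 1 must start by 17 − 11 = day 6.

6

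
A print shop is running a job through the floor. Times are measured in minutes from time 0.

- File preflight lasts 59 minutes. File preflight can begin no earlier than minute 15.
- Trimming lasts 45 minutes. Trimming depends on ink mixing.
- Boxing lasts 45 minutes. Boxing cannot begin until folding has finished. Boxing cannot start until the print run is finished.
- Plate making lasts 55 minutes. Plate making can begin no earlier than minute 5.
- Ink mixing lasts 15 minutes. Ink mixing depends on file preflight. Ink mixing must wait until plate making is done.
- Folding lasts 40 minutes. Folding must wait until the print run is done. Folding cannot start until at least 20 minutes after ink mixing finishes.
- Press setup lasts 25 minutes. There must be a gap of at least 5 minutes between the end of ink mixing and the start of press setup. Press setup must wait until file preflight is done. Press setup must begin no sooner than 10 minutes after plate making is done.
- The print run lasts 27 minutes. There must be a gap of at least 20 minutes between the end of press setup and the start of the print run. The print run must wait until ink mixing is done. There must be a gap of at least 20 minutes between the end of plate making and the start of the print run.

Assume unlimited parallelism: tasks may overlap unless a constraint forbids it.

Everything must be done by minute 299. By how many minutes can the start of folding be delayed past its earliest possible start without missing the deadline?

Plate making cannot begin until its own release at minute 5. It runs from minute 5 to 5 + 55 = minute 60.
After its own release at minute 15, file preflight can start at minute 15 and finishes at minute 74.
Ink mixing cannot start until file preflight (finishes minute 74); plate making (finishes minute 60). The controlling bound is minute 74, so ink mixing finishes at 74 + 15 = minute 89.
Press setup has to wait for ink mixing (finishes minute 89, plus 5-minute gap → minute 94); file preflight (finishes minute 74); plate making (finishes minute 60, plus 10-minute gap → minute 70). The latest of these is minute 94, so press setup runs minute 94 to 94 + 25 = minute 119.
The print run has to wait for press setup (finishes minute 119, plus 20-minute gap → minute 139); ink mixing (finishes minute 89); plate making (finishes minute 60, plus 20-minute gap → minute 80). The latest of these is minute 139, so the print run runs minute 139 to 139 + 27 = minute 166.
For folding: the print run (finishes minute 166); ink mixing (finishes minute 89, plus 20-minute gap → minute 109). Taking the maximum gives a start of minute 166, and it finishes at 166 + 40 = minute 206.

Working backward from the deadline:
To finish by minute 299, boxing (duration 45) must start no later than minute 254.
Folding has to be done before boxing (must start by minute 254). That means finishing by minute 254, i.e. starting by 254 − 40 = minute 214.
So folding can start as early as minute 166 and as late as minute 214, giving 214 − 166 = 48 minutes of slack.

48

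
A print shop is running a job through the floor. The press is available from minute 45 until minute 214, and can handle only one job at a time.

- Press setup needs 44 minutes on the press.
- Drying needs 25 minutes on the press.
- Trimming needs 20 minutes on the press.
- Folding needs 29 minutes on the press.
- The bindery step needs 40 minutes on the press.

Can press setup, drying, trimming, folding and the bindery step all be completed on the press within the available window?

Yes

The press window is 214 − 45 = 169 minutes.
Running back to back, the jobs need 44 + 25 + 20 + 29 + 40 = 158 minutes on the press.
Since 158 ≤ 169, they fit within the window.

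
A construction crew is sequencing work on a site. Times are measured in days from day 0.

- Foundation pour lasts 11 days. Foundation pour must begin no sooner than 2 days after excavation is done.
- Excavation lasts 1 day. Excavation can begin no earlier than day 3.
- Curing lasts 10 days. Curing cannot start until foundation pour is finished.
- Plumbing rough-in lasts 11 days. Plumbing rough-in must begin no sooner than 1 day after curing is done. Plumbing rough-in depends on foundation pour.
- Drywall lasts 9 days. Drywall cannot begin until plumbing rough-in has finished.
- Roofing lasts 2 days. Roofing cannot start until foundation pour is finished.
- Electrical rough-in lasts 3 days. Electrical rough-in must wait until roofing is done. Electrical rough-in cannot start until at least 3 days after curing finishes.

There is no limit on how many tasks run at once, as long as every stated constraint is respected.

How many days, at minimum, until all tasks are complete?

48

Excavation waits on its own release at day 3, so it starts at day 3 and finishes at 3 + 1 = day 4.
Foundation pour waits on excavation (finishes day 4, plus 2-day gap → day 6), so it starts at day 6 and finishes at 6 + 11 = day 17.
Roofing waits on foundation pour (finishes day 17), so it starts at day 17 and finishes at 17 + 2 = day 19.
Curing cannot begin until foundation pour (finishes day 17). It runs from day 17 to 17 + 10 = day 27.
Electrical rough-in cannot start until roofing (finishes day 19); curing (finishes day 27, plus 3-day gap → day 30). The controlling bound is day 30, so electrical rough-in finishes at 30 + 3 = day 33.
Plumbing rough-in cannot start until curing (finishes day 27, plus 1-day gap → day 28); foundation pour (finishes day 17). The controlling bound is day 28, so plumbing rough-in finishes at 28 + 11 = day 39.
Drywall waits on plumbing rough-in (finishes day 39), so it starts at day 39 and finishes at 39 + 9 = day 48.
All tasks are finished once the last one completes. Finish times: Excavation at 4, Foundation pour at 17, Curing at 27, Roofing at 19, Plumbing rough-in at 39, Electrical rough-in at 33, Drywall at 48. The latest is day 48.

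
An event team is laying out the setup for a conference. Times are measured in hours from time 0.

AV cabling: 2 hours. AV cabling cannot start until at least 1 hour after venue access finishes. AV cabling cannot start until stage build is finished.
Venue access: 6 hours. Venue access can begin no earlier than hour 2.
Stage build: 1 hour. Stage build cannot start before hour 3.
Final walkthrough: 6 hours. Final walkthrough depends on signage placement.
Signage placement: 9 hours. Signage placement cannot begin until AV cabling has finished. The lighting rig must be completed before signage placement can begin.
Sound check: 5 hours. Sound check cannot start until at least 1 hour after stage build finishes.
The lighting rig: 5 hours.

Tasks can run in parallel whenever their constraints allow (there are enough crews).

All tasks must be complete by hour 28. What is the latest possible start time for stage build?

10

To finish by hour 28, final walkthrough (duration 6) must start no later than hour 22.
Since final walkthrough (must start by hour 22) depends on it, signage placement must finish by hour 22. Backing off its 9-hour duration gives a latest start of hour 13.
AV cabling has to be done before signage placement (must start by hour 13). That means finishing by hour 13, i.e. starting by 13 − 2 = hour 11.
Sound check must finish by hour 28; it takes 5 hours, so it must start by 28 − 5 = hour 23.
For stage build: AV cabling (must start by hour 11); sound check (must start by hour 23, minus 1-hour gap → hour 22). The most restrictive is hour 11; with a 1-hour duration, stage build must start by hour 10.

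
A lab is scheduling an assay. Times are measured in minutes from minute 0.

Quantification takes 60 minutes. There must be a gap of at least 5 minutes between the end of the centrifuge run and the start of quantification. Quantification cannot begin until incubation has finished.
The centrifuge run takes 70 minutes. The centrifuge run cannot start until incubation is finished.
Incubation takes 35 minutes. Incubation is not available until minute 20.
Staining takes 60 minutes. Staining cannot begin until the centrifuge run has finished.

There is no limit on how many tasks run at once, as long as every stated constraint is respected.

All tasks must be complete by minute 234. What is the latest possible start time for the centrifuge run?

99

To finish by minute 234, staining (duration 60) must start no later than minute 174.
Quantification has no dependents, so it just needs to finish by minute 234. Starting by 234 − 60 = minute 174 achieves that.
The centrifuge run has several dependents: staining (must start by minute 174); quantification (must start by minute 174, minus 5-minute gap → minute 169). The earliest of those limits is minute 169, so the centrifuge run must start by 169 − 70 = minute 99.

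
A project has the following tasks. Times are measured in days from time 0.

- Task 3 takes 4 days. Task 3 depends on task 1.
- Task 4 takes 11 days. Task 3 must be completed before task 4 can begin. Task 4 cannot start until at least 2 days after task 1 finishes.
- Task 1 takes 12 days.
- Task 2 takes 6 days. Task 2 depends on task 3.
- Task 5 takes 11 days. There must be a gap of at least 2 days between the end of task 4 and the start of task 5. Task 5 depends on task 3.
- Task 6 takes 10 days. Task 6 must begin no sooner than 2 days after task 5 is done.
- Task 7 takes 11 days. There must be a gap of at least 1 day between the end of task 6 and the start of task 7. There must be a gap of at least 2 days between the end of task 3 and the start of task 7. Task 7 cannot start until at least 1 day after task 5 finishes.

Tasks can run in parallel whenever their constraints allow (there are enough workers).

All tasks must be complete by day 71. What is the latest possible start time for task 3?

19

Task 2 must finish by day 71; it takes 6 days, so it must start by 71 − 6 = day 65.
Task 7 has no dependents, so it just needs to finish by day 71. Starting by 71 − 11 = day 60 achieves that.
Task 6 feeds into task 7 (must start by day 60, minus 1-day gap → day 59); so task 6 must finish by day 59 and therefore start by day 49.
Task 5 feeds task 6 (must start by day 49, minus 2-day gap → day 47); task 7 (must start by day 60, minus 1-day gap → day 59). Taking the minimum, task 5 must finish by day 47 and start by 47 − 11 = day 36.
Task 4 must finish before task 5 (must start by day 36, minus 2-day gap → day 34). With an 11-day duration, task 4 must start by 34 − 11 = day 23.
Task 3 must finish in time for task 2 (must start by day 65); task 4 (must start by day 23); task 5 (must start by day 36); task 7 (must start by day 60, minus 2-day gap → day 58). The tightest is day 23, so task 3 must start by 23 − 4 = day 19.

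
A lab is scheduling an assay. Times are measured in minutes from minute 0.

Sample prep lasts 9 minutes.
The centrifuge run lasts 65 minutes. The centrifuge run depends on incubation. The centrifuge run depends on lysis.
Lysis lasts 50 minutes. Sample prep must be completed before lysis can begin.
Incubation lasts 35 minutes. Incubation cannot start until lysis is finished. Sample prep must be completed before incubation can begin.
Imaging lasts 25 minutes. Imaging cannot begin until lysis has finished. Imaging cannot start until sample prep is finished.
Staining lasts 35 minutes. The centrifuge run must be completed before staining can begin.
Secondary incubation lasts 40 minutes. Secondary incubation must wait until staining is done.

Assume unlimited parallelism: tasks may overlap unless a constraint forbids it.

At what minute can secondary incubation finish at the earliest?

Sample prep can start immediately at minute 0; it finishes at minute 9.
Lysis waits on sample prep (finishes minute 9), so it starts at minute 9 and finishes at 9 + 50 = minute 59.
Incubation has to wait for lysis (finishes minute 59); sample prep (finishes minute 9). The latest of these is minute 59, so incubation runs minute 59 to 59 + 35 = minute 94.
The centrifuge run cannot start until incubation (finishes minute 94); lysis (finishes minute 59). The controlling bound is minute 94, so the centrifuge run finishes at 94 + 65 = minute 159.
After the centrifuge run (finishes minute 159), staining can start at minute 159 and finishes at minute 194.
Secondary incubation waits on staining (finishes minute 194), so it starts at minute 194 and finishes at 194 + 40 = minute 234.

234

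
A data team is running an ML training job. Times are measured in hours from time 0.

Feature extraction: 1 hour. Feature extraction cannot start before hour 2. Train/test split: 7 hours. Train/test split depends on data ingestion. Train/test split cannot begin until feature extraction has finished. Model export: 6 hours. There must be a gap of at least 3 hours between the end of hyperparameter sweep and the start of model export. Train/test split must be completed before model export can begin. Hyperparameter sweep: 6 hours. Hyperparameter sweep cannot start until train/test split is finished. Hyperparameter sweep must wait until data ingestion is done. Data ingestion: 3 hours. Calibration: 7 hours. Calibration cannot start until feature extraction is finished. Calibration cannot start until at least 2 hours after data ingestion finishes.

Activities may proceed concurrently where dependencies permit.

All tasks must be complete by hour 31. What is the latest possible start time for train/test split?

9

Model export must finish by hour 31; it takes 6 hours, so it must start by 31 − 6 = hour 25.
Since model export (must start by hour 25, minus 3-hour gap → hour 22) depends on it, hyperparameter sweep must finish by hour 22. Backing off its 6-hour duration gives a latest start of hour 16.
Train/test split feeds hyperparameter sweep (must start by hour 16); model export (must start by hour 25). Taking the minimum, train/test split must finish by hour 16 and start by 16 − 7 = hour 9.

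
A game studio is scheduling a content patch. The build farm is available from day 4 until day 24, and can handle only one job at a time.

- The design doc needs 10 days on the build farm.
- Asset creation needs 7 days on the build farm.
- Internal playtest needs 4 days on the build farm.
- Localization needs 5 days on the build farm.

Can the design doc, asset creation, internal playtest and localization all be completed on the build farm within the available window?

No

The build farm window is 24 − 4 = 20 days.
Running back to back, the jobs need 10 + 7 + 4 + 5 = 26 days on the build farm.
Since 26 > 20, they cannot all fit.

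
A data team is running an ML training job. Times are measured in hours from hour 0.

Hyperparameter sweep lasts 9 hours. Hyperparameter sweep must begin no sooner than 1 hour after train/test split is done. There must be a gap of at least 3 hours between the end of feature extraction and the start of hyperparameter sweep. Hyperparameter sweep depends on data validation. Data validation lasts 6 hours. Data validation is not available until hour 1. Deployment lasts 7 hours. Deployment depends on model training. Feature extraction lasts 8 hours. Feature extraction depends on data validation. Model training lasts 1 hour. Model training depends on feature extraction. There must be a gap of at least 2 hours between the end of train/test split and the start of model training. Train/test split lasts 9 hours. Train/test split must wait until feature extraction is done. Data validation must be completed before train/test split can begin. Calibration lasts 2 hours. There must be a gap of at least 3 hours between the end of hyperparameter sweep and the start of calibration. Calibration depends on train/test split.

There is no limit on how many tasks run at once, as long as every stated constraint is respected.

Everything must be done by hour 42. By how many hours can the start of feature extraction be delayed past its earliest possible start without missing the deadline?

Data validation waits on its own release at hour 1, so it starts at hour 1 and finishes at 1 + 6 = hour 7.
Feature extraction waits on data validation (finishes hour 7), so it starts at hour 7 and finishes at 7 + 8 = hour 15.

Working backward from the deadline:
Calibration has no dependents, so it just needs to finish by hour 42. Starting by 42 − 2 = hour 40 achieves that.
Hyperparameter sweep feeds into calibration (must start by hour 40, minus 3-hour gap → hour 37); so hyperparameter sweep must finish by hour 37 and therefore start by hour 28.
Deployment must finish by hour 42; it takes 7 hours, so it must start by 42 − 7 = hour 35.
Model training feeds into deployment (must start by hour 35); so model training must finish by hour 35 and therefore start by hour 34.
Train/test split must finish in time for hyperparameter sweep (must start by hour 28, minus 1-hour gap → hour 27); model training (must start by hour 34, minus 2-hour gap → hour 32); calibration (must start by hour 40). The tightest is hour 27, so train/test split must start by 27 − 9 = hour 18.
For feature extraction: train/test split (must start by hour 18); hyperparameter sweep (must start by hour 28, minus 3-hour gap → hour 25); model training (must start by hour 34). The most restrictive is hour 18; with an 8-hour duration, feature extraction must start by hour 10.
So feature extraction can start as early as hour 7 and as late as hour 10, giving 10 − 7 = 3 hours of slack.

3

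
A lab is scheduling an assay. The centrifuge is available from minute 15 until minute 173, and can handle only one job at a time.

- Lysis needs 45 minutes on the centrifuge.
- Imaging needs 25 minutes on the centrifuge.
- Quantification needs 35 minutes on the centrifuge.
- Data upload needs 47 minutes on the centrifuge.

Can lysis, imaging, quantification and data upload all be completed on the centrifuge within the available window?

Yes

The centrifuge window is 173 − 15 = 158 minutes.
Running back to back, the jobs need 45 + 25 + 35 + 47 = 152 minutes on the centrifuge.
Since 152 ≤ 158, they fit within the window.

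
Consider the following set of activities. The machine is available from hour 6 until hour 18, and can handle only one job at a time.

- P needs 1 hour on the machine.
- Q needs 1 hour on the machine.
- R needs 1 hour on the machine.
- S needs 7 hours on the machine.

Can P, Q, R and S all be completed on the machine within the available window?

Yes

The machine window is 18 − 6 = 12 hours.
Running back to back, the jobs need 1 + 1 + 1 + 7 = 10 hours on the machine.
Since 10 ≤ 12, they fit within the window.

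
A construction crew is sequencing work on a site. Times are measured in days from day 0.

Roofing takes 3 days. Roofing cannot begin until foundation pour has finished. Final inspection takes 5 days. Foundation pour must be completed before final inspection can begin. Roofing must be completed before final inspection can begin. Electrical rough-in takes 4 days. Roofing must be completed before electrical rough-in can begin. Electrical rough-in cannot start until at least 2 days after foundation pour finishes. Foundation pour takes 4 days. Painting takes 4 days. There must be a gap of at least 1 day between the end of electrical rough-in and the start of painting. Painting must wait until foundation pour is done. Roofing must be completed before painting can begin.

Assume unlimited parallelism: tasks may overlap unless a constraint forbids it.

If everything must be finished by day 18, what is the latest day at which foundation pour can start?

Painting must finish by day 18; it takes 4 days, so it must start by 18 − 4 = day 14.
Since painting (must start by day 14, minus 1-day gap → day 13) depends on it, electrical rough-in must finish by day 13. Backing off its 4-day duration gives a latest start of day 9.
Final inspection has no dependents, so it just needs to finish by day 18. Starting by 18 − 5 = day 13 achieves that.
Roofing must finish in time for electrical rough-in (must start by day 9); painting (must start by day 14); final inspection (must start by day 13). The tightest is day 9, so roofing must start by 9 − 3 = day 6.
For foundation pour: roofing (must start by day 6); electrical rough-in (must start by day 9, minus 2-day gap → day 7); painting (must start by day 14); final inspection (must start by day 13). The most restrictive is day 6; with a 4-day duration, foundation pour must start by day 2.

2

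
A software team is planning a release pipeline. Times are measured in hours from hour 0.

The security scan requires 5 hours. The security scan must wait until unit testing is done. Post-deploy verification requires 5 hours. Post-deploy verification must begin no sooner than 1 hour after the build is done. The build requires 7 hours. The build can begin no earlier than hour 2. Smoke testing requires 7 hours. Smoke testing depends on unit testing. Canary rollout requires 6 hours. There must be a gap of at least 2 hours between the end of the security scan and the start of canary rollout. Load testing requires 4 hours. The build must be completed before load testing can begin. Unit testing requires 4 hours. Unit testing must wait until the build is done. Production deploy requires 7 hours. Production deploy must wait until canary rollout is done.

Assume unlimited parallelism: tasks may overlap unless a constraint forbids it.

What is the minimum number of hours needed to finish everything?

The build waits on its own release at hour 2, so it starts at hour 2 and finishes at 2 + 7 = hour 9.
Post-deploy verification waits on the build (finishes hour 9, plus 1-hour gap → hour 10), so it starts at hour 10 and finishes at 10 + 5 = hour 15.
After the build (finishes hour 9), load testing can start at hour 9 and finishes at hour 13.
After the build (finishes hour 9), unit testing can start at hour 9 and finishes at hour 13.
Smoke testing waits on unit testing (finishes hour 13), so it starts at hour 13 and finishes at 13 + 7 = hour 20.
The security scan waits on unit testing (finishes hour 13), so it starts at hour 13 and finishes at 13 + 5 = hour 18.
Canary rollout waits on the security scan (finishes hour 18, plus 2-hour gap → hour 20), so it starts at hour 20 and finishes at 20 + 6 = hour 26.
Production deploy waits on canary rollout (finishes hour 26), so it starts at hour 26 and finishes at 26 + 7 = hour 33.
All tasks are finished once the last one completes. Finish times: The build at 9, Unit testing at 13, The security scan at 18, Smoke testing at 20, Canary rollout at 26, Load testing at 13, Production deploy at 33, Post-deploy verification at 15. The latest is hour 33.

33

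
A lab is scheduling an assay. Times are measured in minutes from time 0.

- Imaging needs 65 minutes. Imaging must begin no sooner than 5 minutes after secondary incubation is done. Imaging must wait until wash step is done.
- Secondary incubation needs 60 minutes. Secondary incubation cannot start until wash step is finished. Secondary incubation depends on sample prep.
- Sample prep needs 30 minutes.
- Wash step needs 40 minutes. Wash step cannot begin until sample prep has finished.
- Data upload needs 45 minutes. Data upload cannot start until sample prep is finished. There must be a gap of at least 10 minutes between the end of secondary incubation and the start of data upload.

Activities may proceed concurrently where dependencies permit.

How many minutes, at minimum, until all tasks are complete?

Sample prep can start immediately at minute 0; it finishes at minute 30.
Wash step cannot begin until sample prep (finishes minute 30). It runs from minute 30 to 30 + 40 = minute 70.
Secondary incubation needs all of wash step (finishes minute 70); sample prep (finishes minute 30). That puts its earliest start at minute 70; it finishes at 70 + 60 = minute 130.
For data upload: sample prep (finishes minute 30); secondary incubation (finishes minute 130, plus 10-minute gap → minute 140). Taking the maximum gives a start of minute 140, and it finishes at 140 + 45 = minute 185.
For imaging: secondary incubation (finishes minute 130, plus 5-minute gap → minute 135); wash step (finishes minute 70). Taking the maximum gives a start of minute 135, and it finishes at 135 + 65 = minute 200.
All tasks are finished once the last one completes. Finish times: Sample prep at 30, Wash step at 70, Secondary incubation at 130, Imaging at 200, Data upload at 185. The latest is minute 200.

200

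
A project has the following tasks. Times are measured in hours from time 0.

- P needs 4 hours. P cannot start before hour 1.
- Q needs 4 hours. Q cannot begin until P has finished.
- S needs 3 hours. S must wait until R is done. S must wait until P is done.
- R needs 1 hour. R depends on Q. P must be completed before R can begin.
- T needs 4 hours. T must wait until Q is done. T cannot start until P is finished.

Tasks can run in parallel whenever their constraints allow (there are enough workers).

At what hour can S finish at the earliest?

13

P waits on its own release at hour 1, so it starts at hour 1 and finishes at 1 + 4 = hour 5.
Q waits on P (finishes hour 5), so it starts at hour 5 and finishes at 5 + 4 = hour 9.
For R: Q (finishes hour 9); P (finishes hour 5). Taking the maximum gives a start of hour 9, and it finishes at 9 + 1 = hour 10.
S needs all of R (finishes hour 10); P (finishes hour 5). That puts its earliest start at hour 10; it finishes at 10 + 3 = hour 13.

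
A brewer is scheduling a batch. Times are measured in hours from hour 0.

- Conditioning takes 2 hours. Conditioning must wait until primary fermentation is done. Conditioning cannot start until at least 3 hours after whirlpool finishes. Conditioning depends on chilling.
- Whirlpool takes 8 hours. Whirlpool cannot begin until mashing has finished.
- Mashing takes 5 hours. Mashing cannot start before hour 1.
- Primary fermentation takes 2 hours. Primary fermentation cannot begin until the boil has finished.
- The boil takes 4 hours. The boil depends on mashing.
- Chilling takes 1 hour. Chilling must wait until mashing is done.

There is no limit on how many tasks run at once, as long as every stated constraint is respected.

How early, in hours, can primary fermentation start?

Mashing cannot begin until its own release at hour 1. It runs from hour 1 to 1 + 5 = hour 6.
The boil waits on mashing (finishes hour 6), so it starts at hour 6 and finishes at 6 + 4 = hour 10.
Primary fermentation waits on the boil (finishes hour 10), so the earliest it can start is hour 10.

10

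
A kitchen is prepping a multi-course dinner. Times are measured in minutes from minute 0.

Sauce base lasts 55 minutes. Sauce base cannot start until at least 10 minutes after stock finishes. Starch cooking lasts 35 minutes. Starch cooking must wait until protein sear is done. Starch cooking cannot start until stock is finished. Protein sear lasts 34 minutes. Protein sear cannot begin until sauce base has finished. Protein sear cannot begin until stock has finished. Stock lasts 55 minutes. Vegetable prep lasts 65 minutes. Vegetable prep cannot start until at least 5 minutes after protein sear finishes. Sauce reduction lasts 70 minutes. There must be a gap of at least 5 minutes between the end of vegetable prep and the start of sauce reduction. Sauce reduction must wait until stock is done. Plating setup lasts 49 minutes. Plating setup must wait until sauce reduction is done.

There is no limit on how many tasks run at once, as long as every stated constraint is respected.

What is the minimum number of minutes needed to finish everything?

348

Nothing blocks stock, so it runs from minute 0 to minute 55.
After stock (finishes minute 55, plus 10-minute gap → minute 65), sauce base can start at minute 65 and finishes at minute 120.
Protein sear has to wait for sauce base (finishes minute 120); stock (finishes minute 55). The latest of these is minute 120, so protein sear runs minute 120 to 120 + 34 = minute 154.
For starch cooking: protein sear (finishes minute 154); stock (finishes minute 55). Taking the maximum gives a start of minute 154, and it finishes at 154 + 35 = minute 189.
Vegetable prep cannot begin until protein sear (finishes minute 154, plus 5-minute gap → minute 159). It runs from minute 159 to 159 + 65 = minute 224.
Sauce reduction has to wait for vegetable prep (finishes minute 224, plus 5-minute gap → minute 229); stock (finishes minute 55). The latest of these is minute 229, so sauce reduction runs minute 229 to 229 + 70 = minute 299.
Plating setup waits on sauce reduction (finishes minute 299), so it starts at minute 299 and finishes at 299 + 49 = minute 348.
All tasks are finished once the last one completes. Finish times: Stock at 55, Sauce base at 120, Protein sear at 154, Vegetable prep at 224, Sauce reduction at 299, Starch cooking at 189, Plating setup at 348. The latest is minute 348.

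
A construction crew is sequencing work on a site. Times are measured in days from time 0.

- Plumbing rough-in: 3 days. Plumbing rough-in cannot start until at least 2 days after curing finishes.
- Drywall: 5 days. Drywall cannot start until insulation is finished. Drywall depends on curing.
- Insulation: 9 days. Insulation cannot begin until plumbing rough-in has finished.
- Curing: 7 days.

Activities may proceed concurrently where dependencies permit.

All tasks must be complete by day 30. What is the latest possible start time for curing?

Nothing follows drywall; the deadline of day 30 is its only limit. It must start by 30 − 5 = day 25.
Insulation has to be done before drywall (must start by day 25). That means finishing by day 25, i.e. starting by 25 − 9 = day 16.
Plumbing rough-in must finish before insulation (must start by day 16). With a 3-day duration, plumbing rough-in must start by 16 − 3 = day 13.
Curing has several dependents: plumbing rough-in (must start by day 13, minus 2-day gap → day 11); drywall (must start by day 25). The earliest of those limits is day 11, so curing must start by 11 − 7 = day 4.

4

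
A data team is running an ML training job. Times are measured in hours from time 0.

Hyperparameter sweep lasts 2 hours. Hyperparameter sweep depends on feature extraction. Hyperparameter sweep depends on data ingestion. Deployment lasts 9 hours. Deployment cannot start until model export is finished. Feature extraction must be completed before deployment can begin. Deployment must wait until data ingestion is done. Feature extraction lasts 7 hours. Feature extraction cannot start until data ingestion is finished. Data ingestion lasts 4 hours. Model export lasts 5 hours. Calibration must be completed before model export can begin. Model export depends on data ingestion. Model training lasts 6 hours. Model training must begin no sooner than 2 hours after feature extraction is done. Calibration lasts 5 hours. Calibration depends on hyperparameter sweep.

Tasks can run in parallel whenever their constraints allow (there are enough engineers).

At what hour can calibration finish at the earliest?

18

Data ingestion can start immediately at hour 0; it finishes at hour 4.
Feature extraction waits on data ingestion (finishes hour 4), so it starts at hour 4 and finishes at 4 + 7 = hour 11.
Hyperparameter sweep needs all of feature extraction (finishes hour 11); data ingestion (finishes hour 4). That puts its earliest start at hour 11; it finishes at 11 + 2 = hour 13.
Calibration cannot begin until hyperparameter sweep (finishes hour 13). It runs from hour 13 to 13 + 5 = hour 18.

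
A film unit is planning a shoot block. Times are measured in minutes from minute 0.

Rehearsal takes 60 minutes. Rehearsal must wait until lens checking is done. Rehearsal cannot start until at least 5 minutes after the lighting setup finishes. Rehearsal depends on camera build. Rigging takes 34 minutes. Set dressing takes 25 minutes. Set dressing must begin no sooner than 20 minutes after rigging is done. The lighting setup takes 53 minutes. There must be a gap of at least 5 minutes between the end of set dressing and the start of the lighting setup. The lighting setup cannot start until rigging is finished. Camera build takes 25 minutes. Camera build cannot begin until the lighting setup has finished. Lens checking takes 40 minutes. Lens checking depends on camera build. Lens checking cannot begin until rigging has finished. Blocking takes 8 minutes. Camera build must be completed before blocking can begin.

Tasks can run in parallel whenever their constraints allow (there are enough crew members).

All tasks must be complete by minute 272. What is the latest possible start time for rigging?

Rehearsal must finish by minute 272; it takes 60 minutes, so it must start by 272 − 60 = minute 212.
Lens checking has to be done before rehearsal (must start by minute 212). That means finishing by minute 212, i.e. starting by 212 − 40 = minute 172.
Nothing follows blocking; the deadline of minute 272 is its only limit. It must start by 272 − 8 = minute 264.
For camera build: lens checking (must start by minute 172); blocking (must start by minute 264); rehearsal (must start by minute 212). The most restrictive is minute 172; with a 25-minute duration, camera build must start by minute 147.
The lighting setup feeds camera build (must start by minute 147); rehearsal (must start by minute 212, minus 5-minute gap → minute 207). Taking the minimum, the lighting setup must finish by minute 147 and start by 147 − 53 = minute 94.
Since the lighting setup (must start by minute 94, minus 5-minute gap → minute 89) depends on it, set dressing must finish by minute 89. Backing off its 25-minute duration gives a latest start of minute 64.
Rigging must finish in time for set dressing (must start by minute 64, minus 20-minute gap → minute 44); the lighting setup (must start by minute 94); lens checking (must start by minute 172). The tightest is minute 44, so rigging must start by 44 − 34 = minute 10.

10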